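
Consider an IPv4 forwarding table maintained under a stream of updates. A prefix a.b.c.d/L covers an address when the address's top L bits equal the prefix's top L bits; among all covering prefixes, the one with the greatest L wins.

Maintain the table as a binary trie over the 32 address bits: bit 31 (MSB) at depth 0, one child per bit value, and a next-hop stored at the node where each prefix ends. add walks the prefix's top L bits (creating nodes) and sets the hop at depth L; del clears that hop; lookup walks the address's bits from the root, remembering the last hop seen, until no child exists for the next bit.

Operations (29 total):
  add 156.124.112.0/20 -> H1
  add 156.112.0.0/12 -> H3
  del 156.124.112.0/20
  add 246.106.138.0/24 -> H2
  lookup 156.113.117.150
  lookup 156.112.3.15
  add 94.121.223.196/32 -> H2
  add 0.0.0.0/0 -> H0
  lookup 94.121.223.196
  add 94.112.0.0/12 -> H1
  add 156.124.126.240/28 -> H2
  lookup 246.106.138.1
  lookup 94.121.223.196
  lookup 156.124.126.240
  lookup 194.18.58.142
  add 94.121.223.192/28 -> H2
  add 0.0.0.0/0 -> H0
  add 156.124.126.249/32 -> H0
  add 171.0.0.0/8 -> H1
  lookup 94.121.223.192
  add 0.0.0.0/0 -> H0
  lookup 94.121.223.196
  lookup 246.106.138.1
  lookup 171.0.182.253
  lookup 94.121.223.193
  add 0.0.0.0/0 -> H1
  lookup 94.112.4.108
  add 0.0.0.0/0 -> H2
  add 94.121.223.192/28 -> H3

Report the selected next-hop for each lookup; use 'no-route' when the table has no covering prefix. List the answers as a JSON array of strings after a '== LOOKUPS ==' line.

Trace:
  add 156.124.112.0/20 -> H1 at depth 20
  add 156.112.0.0/12 -> H3 at depth 12
  - 156.124.112.0/20 clear@20
  add 246.106.138.0/24 -> H2 at depth 24
  ? 156.113.117.150  path d0:-→d1:-→d2:-→d3:-→d4:-→d5:-→d6:-→d7:-→d8:-→d9:-→d10:-→d11:-→d12:H3  best=H3
  ? 156.112.3.15  path d0:-→d1:-→d2:-→d3:-→d4:-→d5:-→d6:-→d7:-→d8:-→d9:-→d10:-→d11:-→d12:H3  best=H3
  add 94.121.223.196/32 -> H2 at depth 32
  add 0.0.0.0/0 -> H0 at depth 0
  ? 94.121.223.196  path d0:H0→d1:-→d2:-→d3:-→d4:-→d5:-→d6:-→d7:-→d8:-→d9:-→d10:-→d11:-→d12:-→d13:-→d14:-→d15:-→d16:-→d17:-→d18:-→d19:-→d20:-→d21:-→d22:-→d23:-→d24:-→d25:-→d26:-→d27:-→d28:-→d29:-→d30:-→d31:-→d32:H2  best=H2
  add 94.112.0.0/12 -> H1 at depth 12
  add 156.124.126.240/28 -> H2 at depth 28
  ? 246.106.138.1  path d0:H0→d1:-→d2:-→d3:-→d4:-→d5:-→d6:-→d7:-→d8:-→d9:-→d10:-→d11:-→d12:-→d13:-→d14:-→d15:-→d16:-→d17:-→d18:-→d19:-→d20:-→d21:-→d22:-→d23:-→d24:H2  best=H2
  ? 94.121.223.196  path d0:H0→d1:-→d2:-→d3:-→d4:-→d5:-→d6:-→d7:-→d8:-→d9:-→d10:-→d11:-→d12:H1→d13:-→d14:-→d15:-→d16:-→d17:-→d18:-→d19:-→d20:-→d21:-→d22:-→d23:-→d24:-→d25:-→d26:-→d27:-→d28:-→d29:-→d30:-→d31:-→d32:H2  best=H2
  ? 156.124.126.240  path d0:H0→d1:-→d2:-→d3:-→d4:-→d5:-→d6:-→d7:-→d8:-→d9:-→d10:-→d11:-→d12:H3→d13:-→d14:-→d15:-→d16:-→d17:-→d18:-→d19:-→d20:-→d21:-→d22:-→d23:-→d24:-→d25:-→d26:-→d27:-→d28:H2  best=H2
  ? 194.18.58.142  path d0:H0→d1:-→d2:-  best=H0
  add 94.121.223.192/28 -> H2 at depth 28
  add 0.0.0.0/0 -> H0 at depth 0
  add 156.124.126.249/32 -> H0 at depth 32
  add 171.0.0.0/8 -> H1 at depth 8
  ? 94.121.223.192  path d0:H0→d1:-→d2:-→d3:-→d4:-→d5:-→d6:-→d7:-→d8:-→d9:-→d10:-→d11:-→d12:H1→d13:-→d14:-→d15:-→d16:-→d17:-→d18:-→d19:-→d20:-→d21:-→d22:-→d23:-→d24:-→d25:-→d26:-→d27:-→d28:H2→d29:-  best=H2
  add 0.0.0.0/0 -> H0 at depth 0
  ? 94.121.223.196  path d0:H0→d1:-→d2:-→d3:-→d4:-→d5:-→d6:-→d7:-→d8:-→d9:-→d10:-→d11:-→d12:H1→d13:-→d14:-→d15:-→d16:-→d17:-→d18:-→d19:-→d20:-→d21:-→d22:-→d23:-→d24:-→d25:-→d26:-→d27:-→d28:H2→d29:-→d30:-→d31:-→d32:H2  best=H2
  ? 246.106.138.1  path d0:H0→d1:-→d2:-→d3:-→d4:-→d5:-→d6:-→d7:-→d8:-→d9:-→d10:-→d11:-→d12:-→d13:-→d14:-→d15:-→d16:-→d17:-→d18:-→d19:-→d20:-→d21:-→d22:-→d23:-→d24:H2  best=H2
  ? 171.0.182.253  path d0:H0→d1:-→d2:-→d3:-→d4:-→d5:-→d6:-→d7:-→d8:H1  best=H1
  ? 94.121.223.193  path d0:H0→d1:-→d2:-→d3:-→d4:-→d5:-→d6:-→d7:-→d8:-→d9:-→d10:-→d11:-→d12:H1→d13:-→d14:-→d15:-→d16:-→d17:-→d18:-→d19:-→d20:-→d21:-→d22:-→d23:-→d24:-→d25:-→d26:-→d27:-→d28:H2→d29:-  best=H2
  add 0.0.0.0/0 -> H1 at depth 0
  ? 94.112.4.108  path d0:H1→d1:-→d2:-→d3:-→d4:-→d5:-→d6:-→d7:-→d8:-→d9:-→d10:-→d11:-→d12:H1  best=H1
  add 0.0.0.0/0 -> H2 at depth 0
  add 94.121.223.192/28 -> H3 at depth 28

== LOOKUPS ==
["H3","H3","H2","H2","H2","H2","H0","H2","H2","H2","H1","H2","H1"]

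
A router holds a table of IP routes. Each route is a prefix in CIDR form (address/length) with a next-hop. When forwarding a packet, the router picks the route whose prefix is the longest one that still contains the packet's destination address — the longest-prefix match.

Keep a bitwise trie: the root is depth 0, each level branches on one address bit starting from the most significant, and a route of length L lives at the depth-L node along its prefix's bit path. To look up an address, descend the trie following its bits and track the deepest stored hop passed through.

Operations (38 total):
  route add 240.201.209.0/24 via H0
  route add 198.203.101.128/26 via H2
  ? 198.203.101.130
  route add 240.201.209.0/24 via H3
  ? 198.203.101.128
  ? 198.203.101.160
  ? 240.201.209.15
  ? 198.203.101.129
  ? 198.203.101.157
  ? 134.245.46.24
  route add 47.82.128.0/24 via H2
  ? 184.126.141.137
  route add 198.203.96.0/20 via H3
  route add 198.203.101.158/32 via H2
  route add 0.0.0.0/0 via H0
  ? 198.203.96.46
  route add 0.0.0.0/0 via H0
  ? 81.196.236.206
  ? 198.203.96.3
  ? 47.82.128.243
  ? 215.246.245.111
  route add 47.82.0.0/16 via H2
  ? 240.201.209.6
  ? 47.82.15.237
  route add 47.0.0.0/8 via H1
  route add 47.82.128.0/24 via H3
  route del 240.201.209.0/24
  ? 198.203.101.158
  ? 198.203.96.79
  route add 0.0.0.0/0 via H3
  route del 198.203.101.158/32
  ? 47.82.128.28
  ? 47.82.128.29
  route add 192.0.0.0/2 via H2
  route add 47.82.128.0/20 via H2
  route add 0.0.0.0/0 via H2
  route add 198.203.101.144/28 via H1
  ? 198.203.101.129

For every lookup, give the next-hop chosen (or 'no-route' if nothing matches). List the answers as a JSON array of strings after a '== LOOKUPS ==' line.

Process each operation:
  add 240.201.209.0/24 -> H0 at depth 24
  add 198.203.101.128/26 -> H2 at depth 26
  Q 198.203.101.130: descend 11000110110010110110010110 ; hops seen [H2] ; pick H2
  add 240.201.209.0/24 -> H3 at depth 24
  Q 198.203.101.128: descend 11000110110010110110010110 ; hops seen [H2] ; pick H2
  Q 198.203.101.160: descend 11000110110010110110010110 ; hops seen [H2] ; pick H2
  Q 240.201.209.15: descend 111100001100100111010001 ; hops seen [H3] ; pick H3
  Q 198.203.101.129: descend 11000110110010110110010110 ; hops seen [H2] ; pick H2
  Q 198.203.101.157: descend 11000110110010110110010110 ; hops seen [H2] ; pick H2
  Q 134.245.46.24: descend 1 ; hops seen [∅] ; pick no-route
  add 47.82.128.0/24 -> H2 at depth 24
  Q 184.126.141.137: descend 1 ; hops seen [∅] ; pick no-route
  add 198.203.96.0/20 -> H3 at depth 20
  add 198.203.101.158/32 -> H2 at depth 32
  add 0.0.0.0/0 -> H0 at depth 0
  Q 198.203.96.46: descend 110001101100101101100 ; hops seen [H0,H3] ; pick H3
  add 0.0.0.0/0 -> H0 at depth 0
  Q 81.196.236.206: descend 0 ; hops seen [H0] ; pick H0
  Q 198.203.96.3: descend 110001101100101101100 ; hops seen [H0,H3] ; pick H3
  Q 47.82.128.243: descend 001011110101001010000000 ; hops seen [H0,H2] ; pick H2
  Q 215.246.245.111: descend 110 ; hops seen [H0] ; pick H0
  add 47.82.0.0/16 -> H2 at depth 16
  Q 240.201.209.6: descend 111100001100100111010001 ; hops seen [H0,H3] ; pick H3
  Q 47.82.15.237: descend 0010111101010010 ; hops seen [H0,H2] ; pick H2
  add 47.0.0.0/8 -> H1 at depth 8
  add 47.82.128.0/24 -> H3 at depth 24
  del 240.201.209.0/24 (clear depth 24)
  Q 198.203.101.158: descend 11000110110010110110010110011110 ; hops seen [H0,H3,H2,H2] ; pick H2
  Q 198.203.96.79: descend 110001101100101101100 ; hops seen [H0,H3] ; pick H3
  add 0.0.0.0/0 -> H3 at depth 0
  del 198.203.101.158/32 (clear depth 32)
  Q 47.82.128.28: descend 001011110101001010000000 ; hops seen [H3,H1,H2,H3] ; pick H3
  Q 47.82.128.29: descend 001011110101001010000000 ; hops seen [H3,H1,H2,H3] ; pick H3
  add 192.0.0.0/2 -> H2 at depth 2
  add 47.82.128.0/20 -> H2 at depth 20
  add 0.0.0.0/0 -> H2 at depth 0
  add 198.203.101.144/28 -> H1 at depth 28
  Q 198.203.101.129: descend 110001101100101101100101100 ; hops seen [H2,H2,H3,H2] ; pick H2

== LOOKUPS ==
["H2","H2","H2","H3","H2","H2","no-route","no-route","H3","H0","H3","H2","H0","H3","H2","H2","H3","H3","H3","H2"]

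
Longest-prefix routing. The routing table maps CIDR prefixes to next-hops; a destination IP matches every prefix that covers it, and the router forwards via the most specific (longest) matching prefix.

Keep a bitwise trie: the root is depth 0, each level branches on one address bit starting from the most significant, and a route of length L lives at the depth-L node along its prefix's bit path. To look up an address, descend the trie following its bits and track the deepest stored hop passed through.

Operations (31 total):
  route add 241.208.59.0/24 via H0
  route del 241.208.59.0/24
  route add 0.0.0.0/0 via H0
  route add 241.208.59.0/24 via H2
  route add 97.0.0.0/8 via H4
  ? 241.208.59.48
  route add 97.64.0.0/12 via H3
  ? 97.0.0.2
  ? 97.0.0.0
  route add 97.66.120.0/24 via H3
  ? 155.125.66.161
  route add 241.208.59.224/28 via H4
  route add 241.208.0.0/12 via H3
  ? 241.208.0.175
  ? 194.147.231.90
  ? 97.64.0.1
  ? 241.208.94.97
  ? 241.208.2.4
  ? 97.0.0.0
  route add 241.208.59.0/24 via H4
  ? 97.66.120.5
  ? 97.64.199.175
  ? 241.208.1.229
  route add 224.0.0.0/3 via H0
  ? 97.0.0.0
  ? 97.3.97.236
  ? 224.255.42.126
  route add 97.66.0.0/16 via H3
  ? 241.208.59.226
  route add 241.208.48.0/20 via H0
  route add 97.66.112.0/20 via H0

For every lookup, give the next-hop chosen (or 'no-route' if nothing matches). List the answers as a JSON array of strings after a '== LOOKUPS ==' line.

Process each operation:
  add 241.208.59.0/24 -> H0 at depth 24
  - 241.208.59.0/24 clear@24
  add 0.0.0.0/0 -> H0 at depth 0
  add 241.208.59.0/24 -> H2 at depth 24
  add 97.0.0.0/8 -> H4 at depth 8
  ? 241.208.59.48  path d0:H0→d1:-→d2:-→d3:-→d4:-→d5:-→d6:-→d7:-→d8:-→d9:-→d10:-→d11:-→d12:-→d13:-→d14:-→d15:-→d16:-→d17:-→d18:-→d19:-→d20:-→d21:-→d22:-→d23:-→d24:H2  best=H2
  add 97.64.0.0/12 -> H3 at depth 12
  ? 97.0.0.2  path d0:H0→d1:-→d2:-→d3:-→d4:-→d5:-→d6:-→d7:-→d8:H4→d9:-  best=H4
  ? 97.0.0.0  path d0:H0→d1:-→d2:-→d3:-→d4:-→d5:-→d6:-→d7:-→d8:H4→d9:-  best=H4
  add 97.66.120.0/24 -> H3 at depth 24
  ? 155.125.66.161  path d0:H0→d1:-  best=H0
  add 241.208.59.224/28 -> H4 at depth 28
  add 241.208.0.0/12 -> H3 at depth 12
  ? 241.208.0.175  path d0:H0→d1:-→d2:-→d3:-→d4:-→d5:-→d6:-→d7:-→d8:-→d9:-→d10:-→d11:-→d12:H3→d13:-→d14:-→d15:-→d16:-→d17:-→d18:-  best=H3
  ? 194.147.231.90  path d0:H0→d1:-→d2:-  best=H0
  ? 97.64.0.1  path d0:H0→d1:-→d2:-→d3:-→d4:-→d5:-→d6:-→d7:-→d8:H4→d9:-→d10:-→d11:-→d12:H3→d13:-→d14:-  best=H3
  ? 241.208.94.97  path d0:H0→d1:-→d2:-→d3:-→d4:-→d5:-→d6:-→d7:-→d8:-→d9:-→d10:-→d11:-→d12:H3→d13:-→d14:-→d15:-→d16:-→d17:-  best=H3
  ? 241.208.2.4  path d0:H0→d1:-→d2:-→d3:-→d4:-→d5:-→d6:-→d7:-→d8:-→d9:-→d10:-→d11:-→d12:H3→d13:-→d14:-→d15:-→d16:-→d17:-→d18:-  best=H3
  ? 97.0.0.0  path d0:H0→d1:-→d2:-→d3:-→d4:-→d5:-→d6:-→d7:-→d8:H4→d9:-  best=H4
  add 241.208.59.0/24 -> H4 at depth 24
  ? 97.66.120.5  path d0:H0→d1:-→d2:-→d3:-→d4:-→d5:-→d6:-→d7:-→d8:H4→d9:-→d10:-→d11:-→d12:H3→d13:-→d14:-→d15:-→d16:-→d17:-→d18:-→d19:-→d20:-→d21:-→d22:-→d23:-→d24:H3  best=H3
  ? 97.64.199.175  path d0:H0→d1:-→d2:-→d3:-→d4:-→d5:-→d6:-→d7:-→d8:H4→d9:-→d10:-→d11:-→d12:H3→d13:-→d14:-  best=H3
  ? 241.208.1.229  path d0:H0→d1:-→d2:-→d3:-→d4:-→d5:-→d6:-→d7:-→d8:-→d9:-→d10:-→d11:-→d12:H3→d13:-→d14:-→d15:-→d16:-→d17:-→d18:-  best=H3
  add 224.0.0.0/3 -> H0 at depth 3
  ? 97.0.0.0  path d0:H0→d1:-→d2:-→d3:-→d4:-→d5:-→d6:-→d7:-→d8:H4→d9:-  best=H4
  ? 97.3.97.236  path d0:H0→d1:-→d2:-→d3:-→d4:-→d5:-→d6:-→d7:-→d8:H4→d9:-  best=H4
  ? 224.255.42.126  path d0:H0→d1:-→d2:-→d3:H0  best=H0
  add 97.66.0.0/16 -> H3 at depth 16
  ? 241.208.59.226  path d0:H0→d1:-→d2:-→d3:H0→d4:-→d5:-→d6:-→d7:-→d8:-→d9:-→d10:-→d11:-→d12:H3→d13:-→d14:-→d15:-→d16:-→d17:-→d18:-→d19:-→d20:-→d21:-→d22:-→d23:-→d24:H4→d25:-→d26:-→d27:-→d28:H4  best=H4
  add 241.208.48.0/20 -> H0 at depth 20
  add 97.66.112.0/20 -> H0 at depth 20

== LOOKUPS ==
["H2","H4","H4","H0","H3","H0","H3","H3","H3","H4","H3","H3","H3","H4","H4","H0","H4"]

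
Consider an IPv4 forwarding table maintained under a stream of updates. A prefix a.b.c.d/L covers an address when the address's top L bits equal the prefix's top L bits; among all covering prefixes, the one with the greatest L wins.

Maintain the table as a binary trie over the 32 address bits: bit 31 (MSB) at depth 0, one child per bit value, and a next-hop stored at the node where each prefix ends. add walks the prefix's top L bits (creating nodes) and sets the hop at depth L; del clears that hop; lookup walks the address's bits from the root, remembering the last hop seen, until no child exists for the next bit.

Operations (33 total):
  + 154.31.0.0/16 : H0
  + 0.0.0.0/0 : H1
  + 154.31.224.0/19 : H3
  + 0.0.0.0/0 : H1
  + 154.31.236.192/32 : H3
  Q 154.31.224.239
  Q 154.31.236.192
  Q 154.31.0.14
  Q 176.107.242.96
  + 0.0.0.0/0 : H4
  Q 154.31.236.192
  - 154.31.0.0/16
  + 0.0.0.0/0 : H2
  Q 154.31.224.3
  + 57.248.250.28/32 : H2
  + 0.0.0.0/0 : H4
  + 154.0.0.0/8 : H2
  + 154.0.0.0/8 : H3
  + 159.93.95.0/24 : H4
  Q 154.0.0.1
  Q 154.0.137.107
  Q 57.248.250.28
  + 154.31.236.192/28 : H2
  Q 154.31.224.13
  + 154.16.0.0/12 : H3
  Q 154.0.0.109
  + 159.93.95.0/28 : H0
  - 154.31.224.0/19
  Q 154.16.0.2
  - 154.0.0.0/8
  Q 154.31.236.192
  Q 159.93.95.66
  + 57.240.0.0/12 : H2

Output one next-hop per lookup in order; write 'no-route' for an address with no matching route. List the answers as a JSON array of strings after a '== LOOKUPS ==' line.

Process each operation:
  + 154.31.0.0/16 (H0) depth=16
  + 0.0.0.0/0 (H1) depth=0
  + 154.31.224.0/19 (H3) depth=19
  + 0.0.0.0/0 (H1) depth=0
  + 154.31.236.192/32 (H3) depth=32
  lookup 154.31.224.239: bits 10011010000111111110 walk d0:H1→d1:-→d2:-→d3:-→d4:-→d5:-→d6:-→d7:-→d8:-→d9:-→d10:-→d11:-→d12:-→d13:-→d14:-→d15:-→d16:H0→d17:-→d18:-→d19:H3→d20:- -> H3
  lookup 154.31.236.192: bits 10011010000111111110110011000000 walk d0:H1→d1:-→d2:-→d3:-→d4:-→d5:-→d6:-→d7:-→d8:-→d9:-→d10:-→d11:-→d12:-→d13:-→d14:-→d15:-→d16:H0→d17:-→d18:-→d19:H3→d20:-→d21:-→d22:-→d23:-→d24:-→d25:-→d26:-→d27:-→d28:-→d29:-→d30:-→d31:-→d32:H3 -> H3
  lookup 154.31.0.14: bits 1001101000011111 walk d0:H1→d1:-→d2:-→d3:-→d4:-→d5:-→d6:-→d7:-→d8:-→d9:-→d10:-→d11:-→d12:-→d13:-→d14:-→d15:-→d16:H0 -> H0
  lookup 176.107.242.96: bits 10 walk d0:H1→d1:-→d2:- -> H1
  + 0.0.0.0/0 (H4) depth=0
  lookup 154.31.236.192: bits 10011010000111111110110011000000 walk d0:H4→d1:-→d2:-→d3:-→d4:-→d5:-→d6:-→d7:-→d8:-→d9:-→d10:-→d11:-→d12:-→d13:-→d14:-→d15:-→d16:H0→d17:-→d18:-→d19:H3→d20:-→d21:-→d22:-→d23:-→d24:-→d25:-→d26:-→d27:-→d28:-→d29:-→d30:-→d31:-→d32:H3 -> H3
  - 154.31.0.0/16 clear@16
  + 0.0.0.0/0 (H2) depth=0
  lookup 154.31.224.3: bits 10011010000111111110 walk d0:H2→d1:-→d2:-→d3:-→d4:-→d5:-→d6:-→d7:-→d8:-→d9:-→d10:-→d11:-→d12:-→d13:-→d14:-→d15:-→d16:-→d17:-→d18:-→d19:H3→d20:- -> H3
  + 57.248.250.28/32 (H2) depth=32
  + 0.0.0.0/0 (H4) depth=0
  + 154.0.0.0/8 (H2) depth=8
  + 154.0.0.0/8 (H3) depth=8
  + 159.93.95.0/24 (H4) depth=24
  lookup 154.0.0.1: bits 10011010000 walk d0:H4→d1:-→d2:-→d3:-→d4:-→d5:-→d6:-→d7:-→d8:H3→d9:-→d10:-→d11:- -> H3
  lookup 154.0.137.107: bits 10011010000 walk d0:H4→d1:-→d2:-→d3:-→d4:-→d5:-→d6:-→d7:-→d8:H3→d9:-→d10:-→d11:- -> H3
  lookup 57.248.250.28: bits 00111001111110001111101000011100 walk d0:H4→d1:-→d2:-→d3:-→d4:-→d5:-→d6:-→d7:-→d8:-→d9:-→d10:-→d11:-→d12:-→d13:-→d14:-→d15:-→d16:-→d17:-→d18:-→d19:-→d20:-→d21:-→d22:-→d23:-→d24:-→d25:-→d26:-→d27:-→d28:-→d29:-→d30:-→d31:-→d32:H2 -> H2
  + 154.31.236.192/28 (H2) depth=28
  lookup 154.31.224.13: bits 10011010000111111110 walk d0:H4→d1:-→d2:-→d3:-→d4:-→d5:-→d6:-→d7:-→d8:H3→d9:-→d10:-→d11:-→d12:-→d13:-→d14:-→d15:-→d16:-→d17:-→d18:-→d19:H3→d20:- -> H3
  + 154.16.0.0/12 (H3) depth=12
  lookup 154.0.0.109: bits 10011010000 walk d0:H4→d1:-→d2:-→d3:-→d4:-→d5:-→d6:-→d7:-→d8:H3→d9:-→d10:-→d11:- -> H3
  + 159.93.95.0/28 (H0) depth=28
  - 154.31.224.0/19 clear@19
  lookup 154.16.0.2: bits 100110100001 walk d0:H4→d1:-→d2:-→d3:-→d4:-→d5:-→d6:-→d7:-→d8:H3→d9:-→d10:-→d11:-→d12:H3 -> H3
  - 154.0.0.0/8 clear@8
  lookup 154.31.236.192: bits 10011010000111111110110011000000 walk d0:H4→d1:-→d2:-→d3:-→d4:-→d5:-→d6:-→d7:-→d8:-→d9:-→d10:-→d11:-→d12:H3→d13:-→d14:-→d15:-→d16:-→d17:-→d18:-→d19:-→d20:-→d21:-→d22:-→d23:-→d24:-→d25:-→d26:-→d27:-→d28:H2→d29:-→d30:-→d31:-→d32:H3 -> H3
  lookup 159.93.95.66: bits 1001111101011101010111110 walk d0:H4→d1:-→d2:-→d3:-→d4:-→d5:-→d6:-→d7:-→d8:-→d9:-→d10:-→d11:-→d12:-→d13:-→d14:-→d15:-→d16:-→d17:-→d18:-→d19:-→d20:-→d21:-→d22:-→d23:-→d24:H4→d25:- -> H4
  + 57.240.0.0/12 (H2) depth=12

== LOOKUPS ==
["H3","H3","H0","H1","H3","H3","H3","H3","H2","H3","H3","H3","H3","H4"]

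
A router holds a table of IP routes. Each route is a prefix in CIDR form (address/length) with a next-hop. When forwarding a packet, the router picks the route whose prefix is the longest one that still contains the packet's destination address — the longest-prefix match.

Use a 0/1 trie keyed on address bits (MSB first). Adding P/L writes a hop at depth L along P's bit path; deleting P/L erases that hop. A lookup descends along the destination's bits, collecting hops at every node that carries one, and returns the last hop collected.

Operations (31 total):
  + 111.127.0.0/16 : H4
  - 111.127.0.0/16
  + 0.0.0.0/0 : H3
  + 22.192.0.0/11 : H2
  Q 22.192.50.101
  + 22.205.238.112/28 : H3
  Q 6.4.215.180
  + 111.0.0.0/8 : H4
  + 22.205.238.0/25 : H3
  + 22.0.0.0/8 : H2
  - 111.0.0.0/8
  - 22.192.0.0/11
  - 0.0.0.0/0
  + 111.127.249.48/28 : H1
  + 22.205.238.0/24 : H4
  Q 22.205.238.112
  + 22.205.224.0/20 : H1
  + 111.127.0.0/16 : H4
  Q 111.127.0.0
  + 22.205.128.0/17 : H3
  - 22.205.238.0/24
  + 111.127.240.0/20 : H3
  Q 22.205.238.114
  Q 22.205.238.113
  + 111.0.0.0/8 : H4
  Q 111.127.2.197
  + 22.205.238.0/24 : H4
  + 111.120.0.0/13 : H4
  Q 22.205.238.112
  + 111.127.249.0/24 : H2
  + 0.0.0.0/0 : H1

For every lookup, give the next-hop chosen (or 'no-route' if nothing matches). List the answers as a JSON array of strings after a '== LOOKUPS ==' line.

Trace:
  + 111.127.0.0/16 (H4) depth=16
  - 111.127.0.0/16 clear@16
  + 0.0.0.0/0 (H3) depth=0
  + 22.192.0.0/11 (H2) depth=11
  ? 22.192.50.101  path d0:H3→d1:-→d2:-→d3:-→d4:-→d5:-→d6:-→d7:-→d8:-→d9:-→d10:-→d11:H2  best=H2
  + 22.205.238.112/28 (H3) depth=28
  ? 6.4.215.180  path d0:H3→d1:-→d2:-→d3:-  best=H3
  + 111.0.0.0/8 (H4) depth=8
  + 22.205.238.0/25 (H3) depth=25
  + 22.0.0.0/8 (H2) depth=8
  - 111.0.0.0/8 clear@8
  - 22.192.0.0/11 clear@11
  - 0.0.0.0/0 clear@0
  + 111.127.249.48/28 (H1) depth=28
  + 22.205.238.0/24 (H4) depth=24
  ? 22.205.238.112  path d0:-→d1:-→d2:-→d3:-→d4:-→d5:-→d6:-→d7:-→d8:H2→d9:-→d10:-→d11:-→d12:-→d13:-→d14:-→d15:-→d16:-→d17:-→d18:-→d19:-→d20:-→d21:-→d22:-→d23:-→d24:H4→d25:H3→d26:-→d27:-→d28:H3  best=H3
  + 22.205.224.0/20 (H1) depth=20
  + 111.127.0.0/16 (H4) depth=16
  ? 111.127.0.0  path d0:-→d1:-→d2:-→d3:-→d4:-→d5:-→d6:-→d7:-→d8:-→d9:-→d10:-→d11:-→d12:-→d13:-→d14:-→d15:-→d16:H4  best=H4
  + 22.205.128.0/17 (H3) depth=17
  - 22.205.238.0/24 clear@24
  + 111.127.240.0/20 (H3) depth=20
  ? 22.205.238.114  path d0:-→d1:-→d2:-→d3:-→d4:-→d5:-→d6:-→d7:-→d8:H2→d9:-→d10:-→d11:-→d12:-→d13:-→d14:-→d15:-→d16:-→d17:H3→d18:-→d19:-→d20:H1→d21:-→d22:-→d23:-→d24:-→d25:H3→d26:-→d27:-→d28:H3  best=H3
  ? 22.205.238.113  path d0:-→d1:-→d2:-→d3:-→d4:-→d5:-→d6:-→d7:-→d8:H2→d9:-→d10:-→d11:-→d12:-→d13:-→d14:-→d15:-→d16:-→d17:H3→d18:-→d19:-→d20:H1→d21:-→d22:-→d23:-→d24:-→d25:H3→d26:-→d27:-→d28:H3  best=H3
  + 111.0.0.0/8 (H4) depth=8
  ? 111.127.2.197  path d0:-→d1:-→d2:-→d3:-→d4:-→d5:-→d6:-→d7:-→d8:H4→d9:-→d10:-→d11:-→d12:-→d13:-→d14:-→d15:-→d16:H4  best=H4
  + 22.205.238.0/24 (H4) depth=24
  + 111.120.0.0/13 (H4) depth=13
  ? 22.205.238.112  path d0:-→d1:-→d2:-→d3:-→d4:-→d5:-→d6:-→d7:-→d8:H2→d9:-→d10:-→d11:-→d12:-→d13:-→d14:-→d15:-→d16:-→d17:H3→d18:-→d19:-→d20:H1→d21:-→d22:-→d23:-→d24:H4→d25:H3→d26:-→d27:-→d28:H3  best=H3
  + 111.127.249.0/24 (H2) depth=24
  + 0.0.0.0/0 (H1) depth=0

== LOOKUPS ==
["H2","H3","H3","H4","H3","H3","H4","H3"]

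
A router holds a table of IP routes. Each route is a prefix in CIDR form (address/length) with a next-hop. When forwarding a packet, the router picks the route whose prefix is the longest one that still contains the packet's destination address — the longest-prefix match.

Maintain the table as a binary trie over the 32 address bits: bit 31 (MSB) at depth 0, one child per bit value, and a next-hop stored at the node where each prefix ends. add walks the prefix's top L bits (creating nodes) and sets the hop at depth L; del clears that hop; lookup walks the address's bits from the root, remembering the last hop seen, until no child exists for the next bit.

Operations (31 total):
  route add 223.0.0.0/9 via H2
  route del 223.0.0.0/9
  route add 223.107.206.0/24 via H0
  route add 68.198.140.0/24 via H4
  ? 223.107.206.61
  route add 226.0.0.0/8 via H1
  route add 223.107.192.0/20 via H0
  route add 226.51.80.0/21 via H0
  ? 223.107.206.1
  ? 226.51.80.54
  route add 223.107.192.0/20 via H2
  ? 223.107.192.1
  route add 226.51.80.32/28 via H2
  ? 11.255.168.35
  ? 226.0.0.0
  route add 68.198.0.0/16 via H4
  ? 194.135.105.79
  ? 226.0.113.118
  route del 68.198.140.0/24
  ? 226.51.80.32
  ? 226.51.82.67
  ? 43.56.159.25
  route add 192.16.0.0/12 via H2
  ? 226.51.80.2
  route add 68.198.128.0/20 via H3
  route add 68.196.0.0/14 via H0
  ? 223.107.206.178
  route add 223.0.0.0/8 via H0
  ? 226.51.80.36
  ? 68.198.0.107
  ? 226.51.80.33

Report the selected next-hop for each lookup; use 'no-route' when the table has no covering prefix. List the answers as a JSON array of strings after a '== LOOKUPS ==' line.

Apply in order:
  + 223.0.0.0/9 (H2) depth=9
  - 223.0.0.0/9 clear@9
  + 223.107.206.0/24 (H0) depth=24
  + 68.198.140.0/24 (H4) depth=24
  Q 223.107.206.61: descend 110111110110101111001110 ; hops seen [H0] ; pick H0
  + 226.0.0.0/8 (H1) depth=8
  + 223.107.192.0/20 (H0) depth=20
  + 226.51.80.0/21 (H0) depth=21
  Q 223.107.206.1: descend 110111110110101111001110 ; hops seen [H0,H0] ; pick H0
  Q 226.51.80.54: descend 111000100011001101010 ; hops seen [H1,H0] ; pick H0
  + 223.107.192.0/20 (H2) depth=20
  Q 223.107.192.1: descend 11011111011010111100 ; hops seen [H2] ; pick H2
  + 226.51.80.32/28 (H2) depth=28
  Q 11.255.168.35: descend 0 ; hops seen [∅] ; pick no-route
  Q 226.0.0.0: descend 1110001000 ; hops seen [H1] ; pick H1
  + 68.198.0.0/16 (H4) depth=16
  Q 194.135.105.79: descend 110 ; hops seen [∅] ; pick no-route
  Q 226.0.113.118: descend 1110001000 ; hops seen [H1] ; pick H1
  - 68.198.140.0/24 clear@24
  Q 226.51.80.32: descend 1110001000110011010100000010 ; hops seen [H1,H0,H2] ; pick H2
  Q 226.51.82.67: descend 1110001000110011010100 ; hops seen [H1,H0] ; pick H0
  Q 43.56.159.25: descend 0 ; hops seen [∅] ; pick no-route
  + 192.16.0.0/12 (H2) depth=12
  Q 226.51.80.2: descend 11100010001100110101000000 ; hops seen [H1,H0] ; pick H0
  + 68.198.128.0/20 (H3) depth=20
  + 68.196.0.0/14 (H0) depth=14
  Q 223.107.206.178: descend 110111110110101111001110 ; hops seen [H2,H0] ; pick H0
  + 223.0.0.0/8 (H0) depth=8
  Q 226.51.80.36: descend 1110001000110011010100000010 ; hops seen [H1,H0,H2] ; pick H2
  Q 68.198.0.107: descend 0100010011000110 ; hops seen [H0,H4] ; pick H4
  Q 226.51.80.33: descend 1110001000110011010100000010 ; hops seen [H1,H0,H2] ; pick H2

== LOOKUPS ==
["H0","H0","H0","H2","no-route","H1","no-route","H1","H2","H0","no-route","H0","H0","H2","H4","H2"]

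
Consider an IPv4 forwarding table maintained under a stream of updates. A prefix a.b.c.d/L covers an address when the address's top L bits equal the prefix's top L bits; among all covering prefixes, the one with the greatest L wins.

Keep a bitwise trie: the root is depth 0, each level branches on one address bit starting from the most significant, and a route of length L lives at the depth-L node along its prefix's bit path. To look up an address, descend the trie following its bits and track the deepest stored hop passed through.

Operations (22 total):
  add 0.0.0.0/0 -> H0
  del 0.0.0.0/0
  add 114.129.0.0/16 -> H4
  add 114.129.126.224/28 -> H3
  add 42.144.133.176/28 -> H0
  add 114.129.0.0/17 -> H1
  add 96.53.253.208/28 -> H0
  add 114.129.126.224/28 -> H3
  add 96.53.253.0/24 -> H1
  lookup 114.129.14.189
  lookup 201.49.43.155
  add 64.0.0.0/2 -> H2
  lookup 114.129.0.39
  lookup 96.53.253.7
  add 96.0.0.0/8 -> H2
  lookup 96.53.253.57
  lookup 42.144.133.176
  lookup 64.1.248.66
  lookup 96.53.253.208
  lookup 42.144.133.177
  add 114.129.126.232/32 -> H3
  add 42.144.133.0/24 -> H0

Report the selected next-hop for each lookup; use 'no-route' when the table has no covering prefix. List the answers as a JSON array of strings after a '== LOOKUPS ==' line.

Process each operation:
  + 0.0.0.0/0 (H0) depth=0
  del 0.0.0.0/0 (clear depth 0)
  + 114.129.0.0/16 (H4) depth=16
  + 114.129.126.224/28 (H3) depth=28
  + 42.144.133.176/28 (H0) depth=28
  + 114.129.0.0/17 (H1) depth=17
  + 96.53.253.208/28 (H0) depth=28
  + 114.129.126.224/28 (H3) depth=28
  + 96.53.253.0/24 (H1) depth=24
  ? 114.129.14.189  path d0:-→d1:-→d2:-→d3:-→d4:-→d5:-→d6:-→d7:-→d8:-→d9:-→d10:-→d11:-→d12:-→d13:-→d14:-→d15:-→d16:H4→d17:H1  best=H1
  ? 201.49.43.155  path d0:-  best=no-route
  + 64.0.0.0/2 (H2) depth=2
  ? 114.129.0.39  path d0:-→d1:-→d2:H2→d3:-→d4:-→d5:-→d6:-→d7:-→d8:-→d9:-→d10:-→d11:-→d12:-→d13:-→d14:-→d15:-→d16:H4→d17:H1  best=H1
  ? 96.53.253.7  path d0:-→d1:-→d2:H2→d3:-→d4:-→d5:-→d6:-→d7:-→d8:-→d9:-→d10:-→d11:-→d12:-→d13:-→d14:-→d15:-→d16:-→d17:-→d18:-→d19:-→d20:-→d21:-→d22:-→d23:-→d24:H1  best=H1
  + 96.0.0.0/8 (H2) depth=8
  ? 96.53.253.57  path d0:-→d1:-→d2:H2→d3:-→d4:-→d5:-→d6:-→d7:-→d8:H2→d9:-→d10:-→d11:-→d12:-→d13:-→d14:-→d15:-→d16:-→d17:-→d18:-→d19:-→d20:-→d21:-→d22:-→d23:-→d24:H1  best=H1
  ? 42.144.133.176  path d0:-→d1:-→d2:-→d3:-→d4:-→d5:-→d6:-→d7:-→d8:-→d9:-→d10:-→d11:-→d12:-→d13:-→d14:-→d15:-→d16:-→d17:-→d18:-→d19:-→d20:-→d21:-→d22:-→d23:-→d24:-→d25:-→d26:-→d27:-→d28:H0  best=H0
  ? 64.1.248.66  path d0:-→d1:-→d2:H2  best=H2
  ? 96.53.253.208  path d0:-→d1:-→d2:H2→d3:-→d4:-→d5:-→d6:-→d7:-→d8:H2→d9:-→d10:-→d11:-→d12:-→d13:-→d14:-→d15:-→d16:-→d17:-→d18:-→d19:-→d20:-→d21:-→d22:-→d23:-→d24:H1→d25:-→d26:-→d27:-→d28:H0  best=H0
  ? 42.144.133.177  path d0:-→d1:-→d2:-→d3:-→d4:-→d5:-→d6:-→d7:-→d8:-→d9:-→d10:-→d11:-→d12:-→d13:-→d14:-→d15:-→d16:-→d17:-→d18:-→d19:-→d20:-→d21:-→d22:-→d23:-→d24:-→d25:-→d26:-→d27:-→d28:H0  best=H0
  + 114.129.126.232/32 (H3) depth=32
  + 42.144.133.0/24 (H0) depth=24

== LOOKUPS ==
["H1","no-route","H1","H1","H1","H0","H2","H0","H0"]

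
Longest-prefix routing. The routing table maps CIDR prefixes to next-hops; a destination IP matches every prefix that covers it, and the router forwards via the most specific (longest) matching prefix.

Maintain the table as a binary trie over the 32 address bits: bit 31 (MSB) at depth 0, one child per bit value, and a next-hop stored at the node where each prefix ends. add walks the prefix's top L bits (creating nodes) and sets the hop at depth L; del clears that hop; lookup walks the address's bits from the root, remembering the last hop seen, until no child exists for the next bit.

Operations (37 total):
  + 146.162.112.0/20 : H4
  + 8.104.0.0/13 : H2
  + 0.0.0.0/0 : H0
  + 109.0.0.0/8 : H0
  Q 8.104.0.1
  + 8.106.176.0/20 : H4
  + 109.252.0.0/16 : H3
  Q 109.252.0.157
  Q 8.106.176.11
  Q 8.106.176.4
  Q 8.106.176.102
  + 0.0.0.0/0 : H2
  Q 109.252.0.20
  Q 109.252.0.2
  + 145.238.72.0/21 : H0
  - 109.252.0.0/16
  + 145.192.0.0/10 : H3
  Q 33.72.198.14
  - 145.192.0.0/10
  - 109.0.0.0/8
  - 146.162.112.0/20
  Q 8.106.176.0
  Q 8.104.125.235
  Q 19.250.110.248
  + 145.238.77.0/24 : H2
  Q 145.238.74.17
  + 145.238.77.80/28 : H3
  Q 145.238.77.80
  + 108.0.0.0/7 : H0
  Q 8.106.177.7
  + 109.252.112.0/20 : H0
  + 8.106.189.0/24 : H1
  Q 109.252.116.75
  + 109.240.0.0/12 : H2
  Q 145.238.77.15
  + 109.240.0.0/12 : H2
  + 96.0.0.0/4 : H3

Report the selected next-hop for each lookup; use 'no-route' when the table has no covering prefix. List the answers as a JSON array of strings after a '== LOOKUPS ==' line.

Apply in order:
  add 146.162.112.0/20 -> H4 at depth 20
  add 8.104.0.0/13 -> H2 at depth 13
  add 0.0.0.0/0 -> H0 at depth 0
  add 109.0.0.0/8 -> H0 at depth 8
  ? 8.104.0.1  path d0:H0→d1:-→d2:-→d3:-→d4:-→d5:-→d6:-→d7:-→d8:-→d9:-→d10:-→d11:-→d12:-→d13:H2  best=H2
  add 8.106.176.0/20 -> H4 at depth 20
  add 109.252.0.0/16 -> H3 at depth 16
  ? 109.252.0.157  path d0:H0→d1:-→d2:-→d3:-→d4:-→d5:-→d6:-→d7:-→d8:H0→d9:-→d10:-→d11:-→d12:-→d13:-→d14:-→d15:-→d16:H3  best=H3
  ? 8.106.176.11  path d0:H0→d1:-→d2:-→d3:-→d4:-→d5:-→d6:-→d7:-→d8:-→d9:-→d10:-→d11:-→d12:-→d13:H2→d14:-→d15:-→d16:-→d17:-→d18:-→d19:-→d20:H4  best=H4
  ? 8.106.176.4  path d0:H0→d1:-→d2:-→d3:-→d4:-→d5:-→d6:-→d7:-→d8:-→d9:-→d10:-→d11:-→d12:-→d13:H2→d14:-→d15:-→d16:-→d17:-→d18:-→d19:-→d20:H4  best=H4
  ? 8.106.176.102  path d0:H0→d1:-→d2:-→d3:-→d4:-→d5:-→d6:-→d7:-→d8:-→d9:-→d10:-→d11:-→d12:-→d13:H2→d14:-→d15:-→d16:-→d17:-→d18:-→d19:-→d20:H4  best=H4
  add 0.0.0.0/0 -> H2 at depth 0
  ? 109.252.0.20  path d0:H2→d1:-→d2:-→d3:-→d4:-→d5:-→d6:-→d7:-→d8:H0→d9:-→d10:-→d11:-→d12:-→d13:-→d14:-→d15:-→d16:H3  best=H3
  ? 109.252.0.2  path d0:H2→d1:-→d2:-→d3:-→d4:-→d5:-→d6:-→d7:-→d8:H0→d9:-→d10:-→d11:-→d12:-→d13:-→d14:-→d15:-→d16:H3  best=H3
  add 145.238.72.0/21 -> H0 at depth 21
  - 109.252.0.0/16 clear@16
  add 145.192.0.0/10 -> H3 at depth 10
  ? 33.72.198.14  path d0:H2→d1:-→d2:-  best=H2
  - 145.192.0.0/10 clear@10
  - 109.0.0.0/8 clear@8
  - 146.162.112.0/20 clear@20
  ? 8.106.176.0  path d0:H2→d1:-→d2:-→d3:-→d4:-→d5:-→d6:-→d7:-→d8:-→d9:-→d10:-→d11:-→d12:-→d13:H2→d14:-→d15:-→d16:-→d17:-→d18:-→d19:-→d20:H4  best=H4
  ? 8.104.125.235  path d0:H2→d1:-→d2:-→d3:-→d4:-→d5:-→d6:-→d7:-→d8:-→d9:-→d10:-→d11:-→d12:-→d13:H2→d14:-  best=H2
  ? 19.250.110.248  path d0:H2→d1:-→d2:-→d3:-  best=H2
  add 145.238.77.0/24 -> H2 at depth 24
  ? 145.238.74.17  path d0:H2→d1:-→d2:-→d3:-→d4:-→d5:-→d6:-→d7:-→d8:-→d9:-→d10:-→d11:-→d12:-→d13:-→d14:-→d15:-→d16:-→d17:-→d18:-→d19:-→d20:-→d21:H0  best=H0
  add 145.238.77.80/28 -> H3 at depth 28
  ? 145.238.77.80  path d0:H2→d1:-→d2:-→d3:-→d4:-→d5:-→d6:-→d7:-→d8:-→d9:-→d10:-→d11:-→d12:-→d13:-→d14:-→d15:-→d16:-→d17:-→d18:-→d19:-→d20:-→d21:H0→d22:-→d23:-→d24:H2→d25:-→d26:-→d27:-→d28:H3  best=H3
  add 108.0.0.0/7 -> H0 at depth 7
  ? 8.106.177.7  path d0:H2→d1:-→d2:-→d3:-→d4:-→d5:-→d6:-→d7:-→d8:-→d9:-→d10:-→d11:-→d12:-→d13:H2→d14:-→d15:-→d16:-→d17:-→d18:-→d19:-→d20:H4  best=H4
  add 109.252.112.0/20 -> H0 at depth 20
  add 8.106.189.0/24 -> H1 at depth 24
  ? 109.252.116.75  path d0:H2→d1:-→d2:-→d3:-→d4:-→d5:-→d6:-→d7:H0→d8:-→d9:-→d10:-→d11:-→d12:-→d13:-→d14:-→d15:-→d16:-→d17:-→d18:-→d19:-→d20:H0  best=H0
  add 109.240.0.0/12 -> H2 at depth 12
  ? 145.238.77.15  path d0:H2→d1:-→d2:-→d3:-→d4:-→d5:-→d6:-→d7:-→d8:-→d9:-→d10:-→d11:-→d12:-→d13:-→d14:-→d15:-→d16:-→d17:-→d18:-→d19:-→d20:-→d21:H0→d22:-→d23:-→d24:H2→d25:-  best=H2
  add 109.240.0.0/12 -> H2 at depth 12
  add 96.0.0.0/4 -> H3 at depth 4

== LOOKUPS ==
["H2","H3","H4","H4","H4","H3","H3","H2","H4","H2","H2","H0","H3","H4","H0","H2"]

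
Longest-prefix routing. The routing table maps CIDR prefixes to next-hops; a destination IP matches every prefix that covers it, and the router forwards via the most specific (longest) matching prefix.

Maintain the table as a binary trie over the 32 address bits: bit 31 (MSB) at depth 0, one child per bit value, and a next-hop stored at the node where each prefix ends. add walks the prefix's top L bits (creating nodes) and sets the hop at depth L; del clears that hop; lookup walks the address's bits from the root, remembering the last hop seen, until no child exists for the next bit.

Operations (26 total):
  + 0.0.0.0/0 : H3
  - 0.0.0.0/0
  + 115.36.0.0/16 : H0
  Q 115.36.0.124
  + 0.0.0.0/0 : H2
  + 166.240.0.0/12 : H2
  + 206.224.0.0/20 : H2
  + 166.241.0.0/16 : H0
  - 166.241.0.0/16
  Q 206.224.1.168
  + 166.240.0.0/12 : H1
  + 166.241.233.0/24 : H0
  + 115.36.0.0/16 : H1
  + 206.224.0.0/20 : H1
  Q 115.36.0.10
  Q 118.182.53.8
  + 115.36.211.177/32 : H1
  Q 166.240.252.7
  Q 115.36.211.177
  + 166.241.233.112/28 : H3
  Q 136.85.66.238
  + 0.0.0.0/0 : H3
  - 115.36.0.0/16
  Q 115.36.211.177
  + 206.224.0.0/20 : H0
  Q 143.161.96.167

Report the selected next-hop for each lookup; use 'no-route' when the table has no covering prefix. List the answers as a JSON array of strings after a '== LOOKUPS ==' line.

Apply in order:
  add 0.0.0.0/0 -> H3 at depth 0
  - 0.0.0.0/0 clear@0
  add 115.36.0.0/16 -> H0 at depth 16
  Q 115.36.0.124: descend 0111001100100100 ; hops seen [H0] ; pick H0
  add 0.0.0.0/0 -> H2 at depth 0
  add 166.240.0.0/12 -> H2 at depth 12
  add 206.224.0.0/20 -> H2 at depth 20
  add 166.241.0.0/16 -> H0 at depth 16
  - 166.241.0.0/16 clear@16
  Q 206.224.1.168: descend 11001110111000000000 ; hops seen [H2,H2] ; pick H2
  add 166.240.0.0/12 -> H1 at depth 12
  add 166.241.233.0/24 -> H0 at depth 24
  add 115.36.0.0/16 -> H1 at depth 16
  add 206.224.0.0/20 -> H1 at depth 20
  Q 115.36.0.10: descend 0111001100100100 ; hops seen [H2,H1] ; pick H1
  Q 118.182.53.8: descend 01110 ; hops seen [H2] ; pick H2
  add 115.36.211.177/32 -> H1 at depth 32
  Q 166.240.252.7: descend 101001101111000 ; hops seen [H2,H1] ; pick H1
  Q 115.36.211.177: descend 01110011001001001101001110110001 ; hops seen [H2,H1,H1] ; pick H1
  add 166.241.233.112/28 -> H3 at depth 28
  Q 136.85.66.238: descend 10 ; hops seen [H2] ; pick H2
  add 0.0.0.0/0 -> H3 at depth 0
  - 115.36.0.0/16 clear@16
  Q 115.36.211.177: descend 01110011001001001101001110110001 ; hops seen [H3,H1] ; pick H1
  add 206.224.0.0/20 -> H0 at depth 20
  Q 143.161.96.167: descend 10 ; hops seen [H3] ; pick H3

== LOOKUPS ==
["H0","H2","H1","H2","H1","H1","H2","H1","H3"]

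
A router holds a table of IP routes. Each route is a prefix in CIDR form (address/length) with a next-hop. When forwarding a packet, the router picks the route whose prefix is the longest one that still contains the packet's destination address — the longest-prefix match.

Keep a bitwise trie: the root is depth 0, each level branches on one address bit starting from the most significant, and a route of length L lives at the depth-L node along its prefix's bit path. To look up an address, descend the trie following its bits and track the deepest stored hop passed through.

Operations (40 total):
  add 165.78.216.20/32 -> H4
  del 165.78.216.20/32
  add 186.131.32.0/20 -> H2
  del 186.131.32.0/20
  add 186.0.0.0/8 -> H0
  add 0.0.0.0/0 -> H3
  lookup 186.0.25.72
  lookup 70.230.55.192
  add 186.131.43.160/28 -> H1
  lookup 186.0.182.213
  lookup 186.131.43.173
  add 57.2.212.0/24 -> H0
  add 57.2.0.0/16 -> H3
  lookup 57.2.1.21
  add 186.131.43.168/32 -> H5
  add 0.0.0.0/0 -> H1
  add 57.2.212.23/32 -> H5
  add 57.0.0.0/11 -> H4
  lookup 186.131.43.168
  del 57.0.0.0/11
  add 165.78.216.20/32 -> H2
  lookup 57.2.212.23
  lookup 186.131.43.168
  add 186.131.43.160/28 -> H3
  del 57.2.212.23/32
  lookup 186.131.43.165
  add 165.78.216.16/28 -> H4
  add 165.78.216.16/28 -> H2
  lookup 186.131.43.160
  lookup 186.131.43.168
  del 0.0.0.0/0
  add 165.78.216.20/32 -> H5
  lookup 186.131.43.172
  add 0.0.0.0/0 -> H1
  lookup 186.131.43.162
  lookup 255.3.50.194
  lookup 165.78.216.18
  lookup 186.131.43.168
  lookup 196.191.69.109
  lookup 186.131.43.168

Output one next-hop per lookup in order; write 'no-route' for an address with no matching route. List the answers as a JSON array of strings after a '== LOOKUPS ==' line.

Apply in order:
  add 165.78.216.20/32 -> H4 at depth 32
  - 165.78.216.20/32 clear@32
  add 186.131.32.0/20 -> H2 at depth 20
  - 186.131.32.0/20 clear@20
  add 186.0.0.0/8 -> H0 at depth 8
  add 0.0.0.0/0 -> H3 at depth 0
  Q 186.0.25.72: descend 10111010 ; hops seen [H3,H0] ; pick H0
  Q 70.230.55.192: descend ε ; hops seen [H3] ; pick H3
  add 186.131.43.160/28 -> H1 at depth 28
  Q 186.0.182.213: descend 10111010 ; hops seen [H3,H0] ; pick H0
  Q 186.131.43.173: descend 1011101010000011001010111010 ; hops seen [H3,H0,H1] ; pick H1
  add 57.2.212.0/24 -> H0 at depth 24
  add 57.2.0.0/16 -> H3 at depth 16
  Q 57.2.1.21: descend 0011100100000010 ; hops seen [H3,H3] ; pick H3
  add 186.131.43.168/32 -> H5 at depth 32
  add 0.0.0.0/0 -> H1 at depth 0
  add 57.2.212.23/32 -> H5 at depth 32
  add 57.0.0.0/11 -> H4 at depth 11
  Q 186.131.43.168: descend 10111010100000110010101110101000 ; hops seen [H1,H0,H1,H5] ; pick H5
  - 57.0.0.0/11 clear@11
  add 165.78.216.20/32 -> H2 at depth 32
  Q 57.2.212.23: descend 00111001000000101101010000010111 ; hops seen [H1,H3,H0,H5] ; pick H5
  Q 186.131.43.168: descend 10111010100000110010101110101000 ; hops seen [H1,H0,H1,H5] ; pick H5
  add 186.131.43.160/28 -> H3 at depth 28
  - 57.2.212.23/32 clear@32
  Q 186.131.43.165: descend 1011101010000011001010111010 ; hops seen [H1,H0,H3] ; pick H3
  add 165.78.216.16/28 -> H4 at depth 28
  add 165.78.216.16/28 -> H2 at depth 28
  Q 186.131.43.160: descend 1011101010000011001010111010 ; hops seen [H1,H0,H3] ; pick H3
  Q 186.131.43.168: descend 10111010100000110010101110101000 ; hops seen [H1,H0,H3,H5] ; pick H5
  - 0.0.0.0/0 clear@0
  add 165.78.216.20/32 -> H5 at depth 32
  Q 186.131.43.172: descend 10111010100000110010101110101 ; hops seen [H0,H3] ; pick H3
  add 0.0.0.0/0 -> H1 at depth 0
  Q 186.131.43.162: descend 1011101010000011001010111010 ; hops seen [H1,H0,H3] ; pick H3
  Q 255.3.50.194: descend 1 ; hops seen [H1] ; pick H1
  Q 165.78.216.18: descend 10100101010011101101100000010 ; hops seen [H1,H2] ; pick H2
  Q 186.131.43.168: descend 10111010100000110010101110101000 ; hops seen [H1,H0,H3,H5] ; pick H5
  Q 196.191.69.109: descend 1 ; hops seen [H1] ; pick H1
  Q 186.131.43.168: descend 10111010100000110010101110101000 ; hops seen [H1,H0,H3,H5] ; pick H5

== LOOKUPS ==
["H0","H3","H0","H1","H3","H5","H5","H5","H3","H3","H5","H3","H3","H1","H2","H5","H1","H5"]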